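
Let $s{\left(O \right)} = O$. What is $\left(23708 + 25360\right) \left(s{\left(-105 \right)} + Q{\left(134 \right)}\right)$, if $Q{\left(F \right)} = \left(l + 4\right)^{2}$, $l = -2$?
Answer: $-4955868$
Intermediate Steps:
$Q{\left(F \right)} = 4$ ($Q{\left(F \right)} = \left(-2 + 4\right)^{2} = 2^{2} = 4$)
$\left(23708 + 25360\right) \left(s{\left(-105 \right)} + Q{\left(134 \right)}\right) = \left(23708 + 25360\right) \left(-105 + 4\right) = 49068 \left(-101\right) = -4955868$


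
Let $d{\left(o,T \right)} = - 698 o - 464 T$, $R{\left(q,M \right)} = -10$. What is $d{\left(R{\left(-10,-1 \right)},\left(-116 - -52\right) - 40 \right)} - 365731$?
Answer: $-310495$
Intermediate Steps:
$d{\left(R{\left(-10,-1 \right)},\left(-116 - -52\right) - 40 \right)} - 365731 = \left(\left(-698\right) \left(-10\right) - 464 \left(\left(-116 - -52\right) - 40\right)\right) - 365731 = \left(6980 - 464 \left(\left(-116 + 52\right) - 40\right)\right) - 365731 = \left(6980 - 464 \left(-64 - 40\right)\right) - 365731 = \left(6980 - -48256\right) - 365731 = \left(6980 + 48256\right) - 365731 = 55236 - 365731 = -310495$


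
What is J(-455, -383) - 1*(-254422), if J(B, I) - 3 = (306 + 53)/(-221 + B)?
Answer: 171990941/676 ≈ 2.5442e+5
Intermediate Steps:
J(B, I) = 3 + 359/(-221 + B) (J(B, I) = 3 + (306 + 53)/(-221 + B) = 3 + 359/(-221 + B))
J(-455, -383) - 1*(-254422) = (-304 + 3*(-455))/(-221 - 455) - 1*(-254422) = (-304 - 1365)/(-676) + 254422 = -1/676*(-1669) + 254422 = 1669/676 + 254422 = 171990941/676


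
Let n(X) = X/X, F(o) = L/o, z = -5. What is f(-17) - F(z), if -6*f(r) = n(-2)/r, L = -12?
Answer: -1219/510 ≈ -2.3902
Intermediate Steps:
F(o) = -12/o
n(X) = 1
f(r) = -1/(6*r)
f(-17) - F(z) = -⅙/(-17) - (-12)/(-5) = -⅙*(-1/17) - (-12)*(-1)/5 = 1/102 - 1*12/5 = 1/102 - 12/5 = -1219/510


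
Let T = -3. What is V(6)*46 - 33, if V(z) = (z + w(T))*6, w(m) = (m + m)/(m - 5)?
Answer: 1830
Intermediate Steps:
w(m) = 2*m/(-5 + m) (w(m) = (2*m)/(-5 + m) = 2*m/(-5 + m))
V(z) = 9/2 + 6*z (V(z) = (z + 2*(-3)/(-5 - 3))*6 = (z + 2*(-3)/(-8))*6 = (z + 2*(-3)*(-⅛))*6 = (z + ¾)*6 = (¾ + z)*6 = 9/2 + 6*z)
V(6)*46 - 33 = (9/2 + 6*6)*46 - 33 = (9/2 + 36)*46 - 33 = (81/2)*46 - 33 = 1863 - 33 = 1830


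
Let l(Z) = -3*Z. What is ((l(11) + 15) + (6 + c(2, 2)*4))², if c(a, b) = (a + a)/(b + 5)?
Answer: 4624/49 ≈ 94.367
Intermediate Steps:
c(a, b) = 2*a/(5 + b) (c(a, b) = (2*a)/(5 + b) = 2*a/(5 + b))
((l(11) + 15) + (6 + c(2, 2)*4))² = ((-3*11 + 15) + (6 + (2*2/(5 + 2))*4))² = ((-33 + 15) + (6 + (2*2/7)*4))² = (-18 + (6 + (2*2*(⅐))*4))² = (-18 + (6 + (4/7)*4))² = (-18 + (6 + 16/7))² = (-18 + 58/7)² = (-68/7)² = 4624/49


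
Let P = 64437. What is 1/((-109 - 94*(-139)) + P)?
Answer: 1/77394 ≈ 1.2921e-5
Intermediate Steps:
1/((-109 - 94*(-139)) + P) = 1/((-109 - 94*(-139)) + 64437) = 1/((-109 + 13066) + 64437) = 1/(12957 + 64437) = 1/77394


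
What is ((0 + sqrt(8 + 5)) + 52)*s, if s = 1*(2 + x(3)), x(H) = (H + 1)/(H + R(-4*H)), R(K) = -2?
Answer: 312 + 6*sqrt(13) ≈ 333.63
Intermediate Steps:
x(H) = (1 + H)/(-2 + H) (x(H) = (H + 1)/(H - 2) = (1 + H)/(-2 + H))
s = 6 (s = 1*(2 + (1 + 3)/(-2 + 3)) = 1*(2 + 4/1) = 1*(2 + 1*4) = 1*(2 + 4) = 1*6 = 6)
((0 + sqrt(8 + 5)) + 52)*s = ((0 + sqrt(8 + 5)) + 52)*6 = ((0 + sqrt(13)) + 52)*6 = (sqrt(13) + 52)*6 = (52 + sqrt(13))*6 = 312 + 6*sqrt(13)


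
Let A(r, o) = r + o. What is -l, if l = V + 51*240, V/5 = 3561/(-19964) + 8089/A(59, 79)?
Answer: -750577795/59892 ≈ -12532.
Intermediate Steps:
A(r, o) = o + r
V = 17499715/59892 (V = 5*(3561/(-19964) + 8089/(79 + 59)) = 5*(3561*(-1/19964) + 8089/138) = 5*(-3561/19964 + 8089*(1/138)) = 5*(-3561/19964 + 8089/138) = 5*(3499943/59892) = 17499715/59892 ≈ 292.19)
l = 750577795/59892 (l = 17499715/59892 + 51*240 = 17499715/59892 + 12240 = 750577795/59892 ≈ 12532.)
-l = -1*750577795/59892 = -750577795/59892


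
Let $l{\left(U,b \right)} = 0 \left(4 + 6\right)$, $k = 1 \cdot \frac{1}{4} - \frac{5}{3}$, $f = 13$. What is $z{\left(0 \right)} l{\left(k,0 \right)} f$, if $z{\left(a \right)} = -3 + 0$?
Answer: $0$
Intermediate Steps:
$k = - \frac{17}{12}$ ($k = 1 \cdot \frac{1}{4} - \frac{5}{3} = \frac{1}{4} - \frac{5}{3} = - \frac{17}{12} \approx -1.4167$)
$l{\left(U,b \right)} = 0$ ($l{\left(U,b \right)} = 0 \cdot 10 = 0$)
$z{\left(a \right)} = -3$
$z{\left(0 \right)} l{\left(k,0 \right)} f = \left(-3\right) 0 \cdot 13 = 0 \cdot 13 = 0$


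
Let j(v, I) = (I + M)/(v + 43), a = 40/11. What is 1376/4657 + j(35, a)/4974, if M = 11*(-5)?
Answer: 5869712987/19874641644 ≈ 0.29534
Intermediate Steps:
a = 40/11 (a = 40*(1/11) = 40/11 ≈ 3.6364)
M = -55
j(v, I) = (-55 + I)/(43 + v) (j(v, I) = (I - 55)/(v + 43) = (-55 + I)/(43 + v))
1376/4657 + j(35, a)/4974 = 1376/4657 + ((-55 + 40/11)/(43 + 35))/4974 = 1376*(1/4657) + (-565/11/78)*(1/4974) = 1376/4657 + ((1/78)*(-565/11))*(1/4974) = 1376/4657 - 565/858*1/4974 = 1376/4657 - 565/4267692 = 5869712987/19874641644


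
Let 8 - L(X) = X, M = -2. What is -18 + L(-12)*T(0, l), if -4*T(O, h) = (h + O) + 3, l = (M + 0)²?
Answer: -53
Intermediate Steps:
L(X) = 8 - X
l = 4 (l = (-2 + 0)² = (-2)² = 4)
T(O, h) = -¾ - O/4 - h/4 (T(O, h) = -((h + O) + 3)/4 = -((O + h) + 3)/4 = -(3 + O + h)/4 = -¾ - O/4 - h/4)
-18 + L(-12)*T(0, l) = -18 + (8 - 1*(-12))*(-¾ - ¼*0 - ¼*4) = -18 + (8 + 12)*(-¾ + 0 - 1) = -18 + 20*(-7/4) = -18 - 35 = -53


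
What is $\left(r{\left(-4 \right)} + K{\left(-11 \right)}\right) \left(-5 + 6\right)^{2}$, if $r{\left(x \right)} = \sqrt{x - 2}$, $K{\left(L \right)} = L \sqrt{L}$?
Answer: $i \left(\sqrt{6} - 11 \sqrt{11}\right) \approx - 34.033 i$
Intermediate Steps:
$K{\left(L \right)} = L^{\frac{3}{2}}$
$r{\left(x \right)} = \sqrt{-2 + x}$
$\left(r{\left(-4 \right)} + K{\left(-11 \right)}\right) \left(-5 + 6\right)^{2} = \left(\sqrt{-2 - 4} + \left(-11\right)^{\frac{3}{2}}\right) \left(-5 + 6\right)^{2} = \left(\sqrt{-6} - 11 i \sqrt{11}\right) 1^{2} = \left(i \sqrt{6} - 11 i \sqrt{11}\right) 1 = i \sqrt{6} - 11 i \sqrt{11}$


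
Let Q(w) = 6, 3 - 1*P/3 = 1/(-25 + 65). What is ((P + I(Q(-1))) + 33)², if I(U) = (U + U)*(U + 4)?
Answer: 41951529/1600 ≈ 26220.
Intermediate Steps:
P = 357/40 (P = 9 - 3/(-25 + 65) = 9 - 3/40 = 357/40 ≈ 8.9250)
I(U) = 2*U*(4 + U) (I(U) = (2*U)*(4 + U) = 2*U*(4 + U))
((P + I(Q(-1))) + 33)² = ((357/40 + 2*6*(4 + 6)) + 33)² = ((357/40 + 2*6*10) + 33)² = ((357/40 + 120) + 33)² = (5157/40 + 33)² = (6477/40)² = 41951529/1600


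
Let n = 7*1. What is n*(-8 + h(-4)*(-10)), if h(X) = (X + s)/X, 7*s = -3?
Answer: -267/2 ≈ -133.50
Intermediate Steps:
s = -3/7 (s = (1/7)*(-3) = -3/7 ≈ -0.42857)
h(X) = (-3/7 + X)/X (h(X) = (X - 3/7)/X = (-3/7 + X)/X)
n = 7
n*(-8 + h(-4)*(-10)) = 7*(-8 + ((-3/7 - 4)/(-4))*(-10)) = 7*(-8 - 1/4*(-31/7)*(-10)) = 7*(-8 + (31/28)*(-10)) = 7*(-8 - 155/14) = 7*(-267/14) = -267/2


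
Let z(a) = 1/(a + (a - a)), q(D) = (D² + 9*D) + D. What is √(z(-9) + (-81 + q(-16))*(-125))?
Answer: 2*I*√4219/3 ≈ 43.303*I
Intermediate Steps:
q(D) = D² + 10*D
z(a) = 1/a (z(a) = 1/(a + 0) = 1/a)
√(z(-9) + (-81 + q(-16))*(-125)) = √(1/(-9) + (-81 - 16*(10 - 16))*(-125)) = √(-⅑ + (-81 - 16*(-6))*(-125)) = √(-⅑ + (-81 + 96)*(-125)) = √(-⅑ + 15*(-125)) = √(-⅑ - 1875) = √(-16876/9) = 2*I*√4219/3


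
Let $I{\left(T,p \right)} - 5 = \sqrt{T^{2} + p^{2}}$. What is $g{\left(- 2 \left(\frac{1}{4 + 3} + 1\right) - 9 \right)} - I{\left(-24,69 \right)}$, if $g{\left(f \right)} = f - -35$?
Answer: $\frac{131}{7} - 3 \sqrt{593} \approx -54.341$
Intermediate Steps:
$I{\left(T,p \right)} = 5 + \sqrt{T^{2} + p^{2}}$
$g{\left(f \right)} = 35 + f$ ($g{\left(f \right)} = f + 35 = 35 + f$)
$g{\left(- 2 \left(\frac{1}{4 + 3} + 1\right) - 9 \right)} - I{\left(-24,69 \right)} = \left(35 - \left(9 + 2 \left(\frac{1}{4 + 3} + 1\right)\right)\right) - \left(5 + \sqrt{\left(-24\right)^{2} + 69^{2}}\right) = \left(35 - \left(9 + 2 \left(\frac{1}{7} + 1\right)\right)\right) - \left(5 + \sqrt{576 + 4761}\right) = \left(35 - \left(9 + 2 \left(\frac{1}{7} + 1\right)\right)\right) - \left(5 + \sqrt{5337}\right) = \left(35 - \frac{79}{7}\right) - \left(5 + 3 \sqrt{593}\right) = \frac{166}{7} - \left(5 + 3 \sqrt{593}\right) = \frac{131}{7} - 3 \sqrt{593}$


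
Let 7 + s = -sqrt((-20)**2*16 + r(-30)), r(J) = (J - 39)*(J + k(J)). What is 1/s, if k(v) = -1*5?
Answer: 7/8766 - sqrt(8815)/8766 ≈ -0.0099120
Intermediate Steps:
k(v) = -5
r(J) = (-39 + J)*(-5 + J) (r(J) = (J - 39)*(J - 5) = (-39 + J)*(-5 + J))
s = -7 - sqrt(8815) (s = -7 - sqrt((-20)**2*16 + (195 + (-30)**2 - 44*(-30))) = -7 - sqrt(400*16 + (195 + 900 + 1320)) = -7 - sqrt(6400 + 2415) = -7 - sqrt(8815) ≈ -100.89)
1/s = 1/(-7 - sqrt(8815))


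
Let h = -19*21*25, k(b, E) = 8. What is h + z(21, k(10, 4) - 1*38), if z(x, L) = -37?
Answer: -10012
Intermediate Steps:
h = -9975 (h = -399*25 = -9975)
h + z(21, k(10, 4) - 1*38) = -9975 - 37 = -10012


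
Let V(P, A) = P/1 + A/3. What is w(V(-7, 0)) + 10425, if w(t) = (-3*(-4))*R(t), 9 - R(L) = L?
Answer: 10617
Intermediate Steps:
R(L) = 9 - L
V(P, A) = P + A/3 (V(P, A) = P*1 + A*(⅓) = P + A/3)
w(t) = 108 - 12*t (w(t) = (-3*(-4))*(9 - t) = 12*(9 - t) = 108 - 12*t)
w(V(-7, 0)) + 10425 = (108 - 12*(-7 + (⅓)*0)) + 10425 = (108 - 12*(-7 + 0)) + 10425 = (108 - 12*(-7)) + 10425 = (108 + 84) + 10425 = 192 + 10425 = 10617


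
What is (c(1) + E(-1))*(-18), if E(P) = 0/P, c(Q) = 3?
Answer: -54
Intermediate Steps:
E(P) = 0
(c(1) + E(-1))*(-18) = (3 + 0)*(-18) = 3*(-18) = -54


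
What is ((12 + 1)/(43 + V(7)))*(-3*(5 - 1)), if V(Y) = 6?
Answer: -156/49 ≈ -3.1837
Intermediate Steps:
((12 + 1)/(43 + V(7)))*(-3*(5 - 1)) = ((12 + 1)/(43 + 6))*(-3*(5 - 1)) = (13/49)*(-3*4) = (13*(1/49))*(-12) = (13/49)*(-12) = -156/49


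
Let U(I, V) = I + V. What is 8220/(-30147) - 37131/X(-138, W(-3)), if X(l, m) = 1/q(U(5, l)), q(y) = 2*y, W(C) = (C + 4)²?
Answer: 99252422714/10049 ≈ 9.8768e+6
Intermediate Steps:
W(C) = (4 + C)²
X(l, m) = 1/(10 + 2*l) (X(l, m) = 1/(2*(5 + l)) = 1/(10 + 2*l))
8220/(-30147) - 37131/X(-138, W(-3)) = 8220/(-30147) - 37131/(1/(2*(5 - 138))) = 8220*(-1/30147) - 37131/((½)/(-133)) = -2740/10049 - 37131/((½)*(-1/133)) = -2740/10049 - 37131/(-1/266) = -2740/10049 - 37131*(-266) = -2740/10049 + 9876846 = 99252422714/10049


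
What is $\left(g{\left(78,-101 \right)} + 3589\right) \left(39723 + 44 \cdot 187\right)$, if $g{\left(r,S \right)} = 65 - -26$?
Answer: $176459680$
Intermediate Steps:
$g{\left(r,S \right)} = 91$ ($g{\left(r,S \right)} = 65 + 26 = 91$)
$\left(g{\left(78,-101 \right)} + 3589\right) \left(39723 + 44 \cdot 187\right) = \left(91 + 3589\right) \left(39723 + 44 \cdot 187\right) = 3680 \left(39723 + 8228\right) = 3680 \cdot 47951 = 176459680$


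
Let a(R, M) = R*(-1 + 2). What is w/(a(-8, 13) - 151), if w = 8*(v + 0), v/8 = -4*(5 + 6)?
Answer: 2816/159 ≈ 17.711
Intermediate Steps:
a(R, M) = R (a(R, M) = R*1 = R)
v = -352 (v = 8*(-4*(5 + 6)) = 8*(-4*11) = 8*(-44) = -352)
w = -2816 (w = 8*(-352 + 0) = 8*(-352) = -2816)
w/(a(-8, 13) - 151) = -2816/(-8 - 151) = -2816/(-159) = -1/159*(-2816) = 2816/159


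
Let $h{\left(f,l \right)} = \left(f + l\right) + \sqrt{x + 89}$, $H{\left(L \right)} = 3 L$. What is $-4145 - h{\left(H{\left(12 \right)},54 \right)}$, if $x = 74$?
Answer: $-4235 - \sqrt{163} \approx -4247.8$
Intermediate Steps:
$h{\left(f,l \right)} = f + l + \sqrt{163}$ ($h{\left(f,l \right)} = \left(f + l\right) + \sqrt{74 + 89} = \left(f + l\right) + \sqrt{163} = f + l + \sqrt{163}$)
$-4145 - h{\left(H{\left(12 \right)},54 \right)} = -4145 - \left(3 \cdot 12 + 54 + \sqrt{163}\right) = -4145 - \left(36 + 54 + \sqrt{163}\right) = -4145 - \left(90 + \sqrt{163}\right) = -4235 - \sqrt{163}$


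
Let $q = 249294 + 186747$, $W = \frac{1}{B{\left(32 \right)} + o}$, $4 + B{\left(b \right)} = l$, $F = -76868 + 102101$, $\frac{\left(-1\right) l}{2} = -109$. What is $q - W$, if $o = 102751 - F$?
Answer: $\frac{33894339011}{77732} \approx 4.3604 \cdot 10^{5}$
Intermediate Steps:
$l = 218$ ($l = \left(-2\right) \left(-109\right) = 218$)
$F = 25233$
$B{\left(b \right)} = 214$ ($B{\left(b \right)} = -4 + 218 = 214$)
$o = 77518$ ($o = 102751 - 25233 = 77518$)
$W = \frac{1}{77732}$ ($W = \frac{1}{214 + 77518} = \frac{1}{77732} \approx 1.2865 \cdot 10^{-5}$)
$q = 436041$
$q - W = 436041 - \frac{1}{77732} = \frac{33894339011}{77732}$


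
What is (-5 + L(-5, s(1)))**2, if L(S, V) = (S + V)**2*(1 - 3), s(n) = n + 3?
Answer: 49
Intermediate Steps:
s(n) = 3 + n
L(S, V) = -2*(S + V)**2 (L(S, V) = (S + V)**2*(-2) = -2*(S + V)**2)
(-5 + L(-5, s(1)))**2 = (-5 - 2*(-5 + (3 + 1))**2)**2 = (-5 - 2*(-5 + 4)**2)**2 = (-5 - 2*(-1)**2)**2 = (-5 - 2*1)**2 = (-5 - 2)**2 = (-7)**2 = 49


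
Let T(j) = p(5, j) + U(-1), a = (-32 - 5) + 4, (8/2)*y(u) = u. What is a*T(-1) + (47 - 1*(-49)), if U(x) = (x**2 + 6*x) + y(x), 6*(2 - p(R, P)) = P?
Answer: 791/4 ≈ 197.75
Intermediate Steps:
p(R, P) = 2 - P/6
y(u) = u/4
U(x) = x**2 + 25*x/4 (U(x) = (x**2 + 6*x) + x/4 = x**2 + 25*x/4)
a = -33 (a = -37 + 4 = -33)
T(j) = -13/4 - j/6 (T(j) = (2 - j/6) + (1/4)*(-1)*(25 + 4*(-1)) = (2 - j/6) + (1/4)*(-1)*(25 - 4) = (2 - j/6) + (1/4)*(-1)*21 = (2 - j/6) - 21/4 = -13/4 - j/6)
a*T(-1) + (47 - 1*(-49)) = -33*(-13/4 - 1/6*(-1)) + (47 - 1*(-49)) = -33*(-13/4 + 1/6) + (47 + 49) = -33*(-37/12) + 96 = 407/4 + 96 = 791/4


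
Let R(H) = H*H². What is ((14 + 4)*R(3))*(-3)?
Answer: -1458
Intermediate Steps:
R(H) = H³
((14 + 4)*R(3))*(-3) = ((14 + 4)*3³)*(-3) = (18*27)*(-3) = 486*(-3) = -1458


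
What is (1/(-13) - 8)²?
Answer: 11025/169 ≈ 65.237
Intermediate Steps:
(1/(-13) - 8)² = (-1/13 - 8)² = (-105/13)² = 11025/169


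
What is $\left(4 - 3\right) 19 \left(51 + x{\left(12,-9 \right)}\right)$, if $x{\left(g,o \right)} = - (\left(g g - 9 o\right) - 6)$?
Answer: $-3192$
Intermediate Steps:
$x{\left(g,o \right)} = 6 - g^{2} + 9 o$ ($x{\left(g,o \right)} = - (\left(g^{2} - 9 o\right) - 6) = - (-6 + g^{2} - 9 o) = 6 - g^{2} + 9 o$)
$\left(4 - 3\right) 19 \left(51 + x{\left(12,-9 \right)}\right) = \left(4 - 3\right) 19 \left(51 + \left(6 - 12^{2} + 9 \left(-9\right)\right)\right) = 1 \cdot 19 \left(51 - 219\right) = 19 \left(51 - 219\right) = 19 \left(-168\right) = -3192$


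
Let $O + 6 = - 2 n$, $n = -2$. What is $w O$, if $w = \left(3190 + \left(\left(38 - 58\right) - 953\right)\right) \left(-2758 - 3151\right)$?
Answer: $26200506$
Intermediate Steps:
$w = -13100253$ ($w = \left(3190 - 973\right) \left(-5909\right) = 2217 \left(-5909\right) = -13100253$)
$O = -2$ ($O = -6 - -4 = -6 + 4 = -2$)
$w O = \left(-13100253\right) \left(-2\right) = 26200506$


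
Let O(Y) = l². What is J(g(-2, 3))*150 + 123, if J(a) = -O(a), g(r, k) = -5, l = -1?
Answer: -27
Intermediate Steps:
O(Y) = 1 (O(Y) = (-1)² = 1)
J(a) = -1 (J(a) = -1*1 = -1)
J(g(-2, 3))*150 + 123 = -1*150 + 123 = -150 + 123 = -27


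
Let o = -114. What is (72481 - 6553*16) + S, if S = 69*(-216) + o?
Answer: -47385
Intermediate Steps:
S = -15018 (S = 69*(-216) - 114 = -14904 - 114 = -15018)
(72481 - 6553*16) + S = (72481 - 6553*16) - 15018 = (72481 - 104848) - 15018 = -32367 - 15018 = -47385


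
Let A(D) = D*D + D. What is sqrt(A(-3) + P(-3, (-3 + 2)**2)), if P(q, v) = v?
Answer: sqrt(7) ≈ 2.6458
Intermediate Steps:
A(D) = D + D**2 (A(D) = D**2 + D = D + D**2)
sqrt(A(-3) + P(-3, (-3 + 2)**2)) = sqrt(-3*(1 - 3) + (-3 + 2)**2) = sqrt(-3*(-2) + (-1)**2) = sqrt(6 + 1) = sqrt(7)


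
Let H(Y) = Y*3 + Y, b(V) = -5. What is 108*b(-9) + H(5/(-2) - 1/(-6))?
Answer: -1648/3 ≈ -549.33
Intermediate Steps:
H(Y) = 4*Y (H(Y) = 3*Y + Y = 4*Y)
108*b(-9) + H(5/(-2) - 1/(-6)) = 108*(-5) + 4*(5/(-2) - 1/(-6)) = -540 + 4*(5*(-½) - 1*(-⅙)) = -540 + 4*(-5/2 + ⅙) = -540 + 4*(-7/3) = -540 - 28/3 = -1648/3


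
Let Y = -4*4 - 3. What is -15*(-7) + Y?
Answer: 86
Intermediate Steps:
Y = -19 (Y = -16 - 3 = -19)
-15*(-7) + Y = -15*(-7) - 19 = 105 - 19 = 86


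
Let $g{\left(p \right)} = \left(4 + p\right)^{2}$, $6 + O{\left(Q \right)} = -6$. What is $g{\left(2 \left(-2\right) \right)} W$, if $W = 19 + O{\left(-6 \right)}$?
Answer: $0$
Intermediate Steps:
$O{\left(Q \right)} = -12$ ($O{\left(Q \right)} = -6 - 6 = -12$)
$W = 7$ ($W = 19 - 12 = 7$)
$g{\left(2 \left(-2\right) \right)} W = \left(4 + 2 \left(-2\right)\right)^{2} \cdot 7 = \left(4 - 4\right)^{2} \cdot 7 = 0^{2} \cdot 7 = 0 \cdot 7 = 0$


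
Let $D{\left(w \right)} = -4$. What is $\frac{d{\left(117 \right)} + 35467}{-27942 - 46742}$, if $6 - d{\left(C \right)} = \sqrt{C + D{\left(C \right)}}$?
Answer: $- \frac{35473}{74684} + \frac{\sqrt{113}}{74684} \approx -0.47483$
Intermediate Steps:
$d{\left(C \right)} = 6 - \sqrt{-4 + C}$ ($d{\left(C \right)} = 6 - \sqrt{C - 4} = 6 - \sqrt{-4 + C}$)
$\frac{d{\left(117 \right)} + 35467}{-27942 - 46742} = \frac{\left(6 - \sqrt{-4 + 117}\right) + 35467}{-27942 - 46742} = \frac{\left(6 - \sqrt{113}\right) + 35467}{-74684} = \left(35473 - \sqrt{113}\right) \left(- \frac{1}{74684}\right) = - \frac{35473}{74684} + \frac{\sqrt{113}}{74684}$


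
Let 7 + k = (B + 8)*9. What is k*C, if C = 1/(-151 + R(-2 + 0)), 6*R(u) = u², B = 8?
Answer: -411/451 ≈ -0.91131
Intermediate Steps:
k = 137 (k = -7 + (8 + 8)*9 = -7 + 16*9 = -7 + 144 = 137)
R(u) = u²/6
C = -3/451 (C = 1/(-151 + (-2 + 0)²/6) = 1/(-151 + (⅙)*(-2)²) = 1/(-151 + (⅙)*4) = 1/(-151 + ⅔) = 1/(-451/3) = -3/451 ≈ -0.0066519)
k*C = 137*(-3/451) = -411/451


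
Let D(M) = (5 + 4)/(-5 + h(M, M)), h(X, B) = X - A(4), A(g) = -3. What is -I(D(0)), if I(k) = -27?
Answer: 27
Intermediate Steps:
h(X, B) = 3 + X (h(X, B) = X - 1*(-3) = X + 3 = 3 + X)
D(M) = 9/(-2 + M) (D(M) = (5 + 4)/(-5 + (3 + M)) = 9/(-2 + M))
-I(D(0)) = -1*(-27) = 27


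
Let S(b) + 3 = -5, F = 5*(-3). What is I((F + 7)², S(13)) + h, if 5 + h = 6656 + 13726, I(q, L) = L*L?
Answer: 20441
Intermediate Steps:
F = -15
S(b) = -8 (S(b) = -3 - 5 = -8)
I(q, L) = L²
h = 20377 (h = -5 + (6656 + 13726) = -5 + 20382 = 20377)
I((F + 7)², S(13)) + h = (-8)² + 20377 = 64 + 20377 = 20441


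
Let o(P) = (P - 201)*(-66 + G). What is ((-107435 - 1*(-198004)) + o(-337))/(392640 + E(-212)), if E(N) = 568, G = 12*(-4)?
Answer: 151901/393208 ≈ 0.38631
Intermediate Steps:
G = -48
o(P) = 22914 - 114*P (o(P) = (P - 201)*(-66 - 48) = (-201 + P)*(-114) = 22914 - 114*P)
((-107435 - 1*(-198004)) + o(-337))/(392640 + E(-212)) = ((-107435 - 1*(-198004)) + (22914 - 114*(-337)))/(392640 + 568) = ((-107435 + 198004) + (22914 + 38418))/393208 = (90569 + 61332)*(1/393208) = 151901*(1/393208) = 151901/393208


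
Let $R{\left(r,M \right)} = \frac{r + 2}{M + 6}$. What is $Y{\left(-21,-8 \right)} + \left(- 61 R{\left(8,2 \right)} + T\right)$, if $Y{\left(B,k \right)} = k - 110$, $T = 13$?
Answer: $- \frac{725}{4} \approx -181.25$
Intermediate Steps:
$R{\left(r,M \right)} = \frac{2 + r}{6 + M}$
$Y{\left(B,k \right)} = -110 + k$
$Y{\left(-21,-8 \right)} + \left(- 61 R{\left(8,2 \right)} + T\right) = \left(-110 - 8\right) + \left(- 61 \frac{2 + 8}{6 + 2} + 13\right) = -118 + \left(- 61 \cdot \frac{1}{8} \cdot 10 + 13\right) = -118 + \left(\left(-61\right) \frac{5}{4} + 13\right) = -118 + \left(- \frac{305}{4} + 13\right) = -118 - \frac{253}{4} = - \frac{725}{4}$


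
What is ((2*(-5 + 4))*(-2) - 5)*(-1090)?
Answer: 1090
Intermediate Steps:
((2*(-5 + 4))*(-2) - 5)*(-1090) = ((2*(-1))*(-2) - 5)*(-1090) = (-2*(-2) - 5)*(-1090) = (4 - 5)*(-1090) = -1*(-1090) = 1090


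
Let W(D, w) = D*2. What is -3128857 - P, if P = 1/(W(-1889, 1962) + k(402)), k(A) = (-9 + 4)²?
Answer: -11742600320/3753 ≈ -3.1289e+6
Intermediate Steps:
k(A) = 25 (k(A) = (-5)² = 25)
W(D, w) = 2*D
P = -1/3753 (P = 1/(2*(-1889) + 25) = 1/(-3778 + 25) = 1/(-3753) = -1/3753 ≈ -0.00026645)
-3128857 - P = -3128857 - 1*(-1/3753) = -3128857 + 1/3753 = -11742600320/3753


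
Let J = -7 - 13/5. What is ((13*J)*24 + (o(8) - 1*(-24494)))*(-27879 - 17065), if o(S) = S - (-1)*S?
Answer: -4834805856/5 ≈ -9.6696e+8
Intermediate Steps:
o(S) = 2*S (o(S) = S + S = 2*S)
J = -48/5 (J = -7 - 13*1/5 = -7 - 13/5 = -48/5 ≈ -9.6000)
((13*J)*24 + (o(8) - 1*(-24494)))*(-27879 - 17065) = ((13*(-48/5))*24 + (2*8 - 1*(-24494)))*(-27879 - 17065) = (-624/5*24 + (16 + 24494))*(-44944) = (-14976/5 + 24510)*(-44944) = (107574/5)*(-44944) = -4834805856/5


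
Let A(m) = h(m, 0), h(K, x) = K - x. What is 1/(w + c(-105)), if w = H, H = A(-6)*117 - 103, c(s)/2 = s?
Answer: -1/1015 ≈ -0.00098522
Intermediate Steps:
A(m) = m (A(m) = m - 1*0 = m + 0 = m)
c(s) = 2*s
H = -805 (H = -6*117 - 103 = -702 - 103 = -805)
w = -805
1/(w + c(-105)) = 1/(-805 + 2*(-105)) = 1/(-805 - 210) = 1/(-1015) = -1/1015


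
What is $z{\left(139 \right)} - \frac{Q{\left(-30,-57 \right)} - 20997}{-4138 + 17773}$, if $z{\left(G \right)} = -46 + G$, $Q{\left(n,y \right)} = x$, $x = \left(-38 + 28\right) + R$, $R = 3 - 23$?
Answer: $\frac{429694}{4545} \approx 94.542$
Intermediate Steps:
$R = -20$ ($R = 3 - 23 = -20$)
$x = -30$ ($x = \left(-38 + 28\right) - 20 = -10 - 20 = -30$)
$Q{\left(n,y \right)} = -30$
$z{\left(139 \right)} - \frac{Q{\left(-30,-57 \right)} - 20997}{-4138 + 17773} = \left(-46 + 139\right) - \frac{-30 - 20997}{-4138 + 17773} = 93 - - \frac{21027}{13635} = 93 - \left(-21027\right) \frac{1}{13635} = 93 - - \frac{7009}{4545} = 93 + \frac{7009}{4545} = \frac{429694}{4545}$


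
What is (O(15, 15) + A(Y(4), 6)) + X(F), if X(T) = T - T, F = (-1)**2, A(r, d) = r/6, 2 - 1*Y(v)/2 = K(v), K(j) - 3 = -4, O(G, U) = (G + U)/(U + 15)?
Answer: 2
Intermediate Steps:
O(G, U) = (G + U)/(15 + U)
K(j) = -1 (K(j) = 3 - 4 = -1)
Y(v) = 6 (Y(v) = 4 - 2*(-1) = 4 + 2 = 6)
A(r, d) = r/6 (A(r, d) = r*(1/6) = r/6)
F = 1
X(T) = 0
(O(15, 15) + A(Y(4), 6)) + X(F) = ((15 + 15)/(15 + 15) + (1/6)*6) + 0 = (30/30 + 1) + 0 = ((1/30)*30 + 1) + 0 = (1 + 1) + 0 = 2 + 0 = 2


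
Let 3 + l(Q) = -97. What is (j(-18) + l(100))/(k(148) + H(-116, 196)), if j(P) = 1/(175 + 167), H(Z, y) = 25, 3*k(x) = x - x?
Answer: -34199/8550 ≈ -3.9999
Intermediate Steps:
k(x) = 0 (k(x) = (x - x)/3 = (⅓)*0 = 0)
j(P) = 1/342
l(Q) = -100 (l(Q) = -3 - 97 = -100)
(j(-18) + l(100))/(k(148) + H(-116, 196)) = (1/342 - 100)/(0 + 25) = -34199/342/25 = -34199/342*1/25 = -34199/8550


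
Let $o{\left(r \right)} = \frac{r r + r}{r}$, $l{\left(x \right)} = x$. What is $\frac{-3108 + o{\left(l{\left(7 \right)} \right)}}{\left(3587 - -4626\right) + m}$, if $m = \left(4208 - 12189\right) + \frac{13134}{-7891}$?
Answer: $- \frac{12231050}{908789} \approx -13.459$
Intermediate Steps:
$m = - \frac{62991205}{7891}$ ($m = -7981 + 13134 \left(- \frac{1}{7891}\right) = -7981 - \frac{13134}{7891} = - \frac{62991205}{7891} \approx -7982.7$)
$o{\left(r \right)} = \frac{r + r^{2}}{r}$ ($o{\left(r \right)} = \frac{r^{2} + r}{r} = \frac{r + r^{2}}{r}$)
$\frac{-3108 + o{\left(l{\left(7 \right)} \right)}}{\left(3587 - -4626\right) + m} = \frac{-3108 + \left(1 + 7\right)}{\left(3587 - -4626\right) - \frac{62991205}{7891}} = \frac{-3108 + 8}{\left(3587 + 4626\right) - \frac{62991205}{7891}} = - \frac{3100}{8213 - \frac{62991205}{7891}} = - \frac{3100}{\frac{1817578}{7891}} = \left(-3100\right) \frac{7891}{1817578} = - \frac{12231050}{908789}$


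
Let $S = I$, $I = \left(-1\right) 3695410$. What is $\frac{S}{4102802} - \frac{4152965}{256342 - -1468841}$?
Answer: $- \frac{11707025808980}{3539042131383} \approx -3.308$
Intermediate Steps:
$I = -3695410$
$S = -3695410$
$\frac{S}{4102802} - \frac{4152965}{256342 - -1468841} = - \frac{3695410}{4102802} - \frac{4152965}{256342 - -1468841} = \left(-3695410\right) \frac{1}{4102802} - \frac{4152965}{256342 + 1468841} = - \frac{1847705}{2051401} - \frac{4152965}{1725183} = - \frac{11707025808980}{3539042131383}$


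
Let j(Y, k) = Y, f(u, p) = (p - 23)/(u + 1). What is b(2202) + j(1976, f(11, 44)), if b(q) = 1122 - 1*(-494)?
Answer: 3592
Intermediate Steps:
f(u, p) = (-23 + p)/(1 + u)
b(q) = 1616 (b(q) = 1122 + 494 = 1616)
b(2202) + j(1976, f(11, 44)) = 1616 + 1976 = 3592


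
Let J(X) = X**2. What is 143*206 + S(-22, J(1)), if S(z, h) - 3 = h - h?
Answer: 29461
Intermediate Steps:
S(z, h) = 3 (S(z, h) = 3 + (h - h) = 3 + 0 = 3)
143*206 + S(-22, J(1)) = 143*206 + 3 = 29458 + 3 = 29461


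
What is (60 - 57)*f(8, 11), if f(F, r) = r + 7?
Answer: 54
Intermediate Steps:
f(F, r) = 7 + r
(60 - 57)*f(8, 11) = (60 - 57)*(7 + 11) = 3*18 = 54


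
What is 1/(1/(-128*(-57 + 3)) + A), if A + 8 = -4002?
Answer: -6912/27717119 ≈ -0.00024938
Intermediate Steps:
A = -4010 (A = -8 - 4002 = -4010)
1/(1/(-128*(-57 + 3)) + A) = 1/(1/(-128*(-57 + 3)) - 4010) = 1/(1/(-128*(-54)) - 4010) = 1/(1/6912 - 4010) = 1/(-27717119/6912) = -6912/27717119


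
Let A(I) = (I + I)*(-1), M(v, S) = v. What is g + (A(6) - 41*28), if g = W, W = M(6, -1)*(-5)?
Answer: -1190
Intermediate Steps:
W = -30 (W = 6*(-5) = -30)
A(I) = -2*I (A(I) = (2*I)*(-1) = -2*I)
g = -30
g + (A(6) - 41*28) = -30 + (-2*6 - 41*28) = -30 + (-12 - 1148) = -30 - 1160 = -1190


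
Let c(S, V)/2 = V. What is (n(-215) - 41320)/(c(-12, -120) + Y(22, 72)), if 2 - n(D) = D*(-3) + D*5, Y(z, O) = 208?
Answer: 5111/4 ≈ 1277.8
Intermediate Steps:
c(S, V) = 2*V
n(D) = 2 - 2*D (n(D) = 2 - (D*(-3) + D*5) = 2 - (-3*D + 5*D) = 2 - 2*D)
(n(-215) - 41320)/(c(-12, -120) + Y(22, 72)) = ((2 - 2*(-215)) - 41320)/(2*(-120) + 208) = ((2 + 430) - 41320)/(-240 + 208) = (432 - 41320)/(-32) = -40888*(-1/32) = 5111/4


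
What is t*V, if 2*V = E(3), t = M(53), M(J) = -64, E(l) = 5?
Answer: -160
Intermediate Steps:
t = -64
V = 5/2 (V = (1/2)*5 = 5/2 ≈ 2.5000)
t*V = -64*5/2 = -160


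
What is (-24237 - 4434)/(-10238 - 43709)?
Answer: 28671/53947 ≈ 0.53147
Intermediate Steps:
(-24237 - 4434)/(-10238 - 43709) = -28671/(-53947) = -28671*(-1/53947) = 28671/53947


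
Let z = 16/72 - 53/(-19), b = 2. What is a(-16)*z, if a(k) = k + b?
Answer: -7210/171 ≈ -42.164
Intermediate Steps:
a(k) = 2 + k (a(k) = k + 2 = 2 + k)
z = 515/171 (z = 16*(1/72) - 53*(-1/19) = 2/9 + 53/19 = 515/171 ≈ 3.0117)
a(-16)*z = (2 - 16)*(515/171) = -14*515/171 = -7210/171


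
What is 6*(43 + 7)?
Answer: 300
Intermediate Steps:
6*(43 + 7) = 6*50 = 300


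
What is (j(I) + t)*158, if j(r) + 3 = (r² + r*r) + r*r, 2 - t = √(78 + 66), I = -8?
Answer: 28282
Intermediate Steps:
t = -10 (t = 2 - √(78 + 66) = 2 - √144 = 2 - 1*12 = 2 - 12 = -10)
j(r) = -3 + 3*r² (j(r) = -3 + ((r² + r*r) + r*r) = -3 + ((r² + r²) + r²) = -3 + (2*r² + r²) = -3 + 3*r²)
(j(I) + t)*158 = ((-3 + 3*(-8)²) - 10)*158 = ((-3 + 3*64) - 10)*158 = ((-3 + 192) - 10)*158 = (189 - 10)*158 = 179*158 = 28282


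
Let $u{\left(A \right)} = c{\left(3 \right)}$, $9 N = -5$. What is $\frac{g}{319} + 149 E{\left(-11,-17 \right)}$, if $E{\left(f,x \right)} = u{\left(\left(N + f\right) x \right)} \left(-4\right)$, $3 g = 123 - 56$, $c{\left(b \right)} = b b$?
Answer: $- \frac{5133281}{957} \approx -5363.9$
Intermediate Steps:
$N = - \frac{5}{9}$ ($N = \frac{1}{9} \left(-5\right) = - \frac{5}{9} \approx -0.55556$)
$c{\left(b \right)} = b^{2}$
$u{\left(A \right)} = 9$ ($u{\left(A \right)} = 3^{2} = 9$)
$g = \frac{67}{3}$ ($g = \frac{123 - 56}{3} = \frac{1}{3} \cdot 67 = \frac{67}{3} \approx 22.333$)
$E{\left(f,x \right)} = -36$ ($E{\left(f,x \right)} = 9 \left(-4\right) = -36$)
$\frac{g}{319} + 149 E{\left(-11,-17 \right)} = \frac{67}{3 \cdot 319} + 149 \left(-36\right) = \frac{67}{3} \cdot \frac{1}{319} - 5364 = \frac{67}{957} - 5364 = - \frac{5133281}{957}$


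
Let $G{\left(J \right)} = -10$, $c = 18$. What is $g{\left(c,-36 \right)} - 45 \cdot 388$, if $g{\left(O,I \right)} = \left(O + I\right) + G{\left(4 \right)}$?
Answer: $-17488$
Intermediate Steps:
$g{\left(O,I \right)} = -10 + I + O$ ($g{\left(O,I \right)} = \left(O + I\right) - 10 = \left(I + O\right) - 10 = -10 + I + O$)
$g{\left(c,-36 \right)} - 45 \cdot 388 = \left(-10 - 36 + 18\right) - 45 \cdot 388 = -28 - 17460 = -17488$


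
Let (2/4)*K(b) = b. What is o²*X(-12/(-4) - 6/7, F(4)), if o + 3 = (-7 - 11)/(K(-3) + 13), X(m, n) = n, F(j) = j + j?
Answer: 12168/49 ≈ 248.33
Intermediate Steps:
K(b) = 2*b
F(j) = 2*j
o = -39/7 (o = -3 + (-7 - 11)/(2*(-3) + 13) = -3 - 18/(-6 + 13) = -3 - 18/7 = -39/7 ≈ -5.5714)
o²*X(-12/(-4) - 6/7, F(4)) = (-39/7)²*(2*4) = (1521/49)*8 = 12168/49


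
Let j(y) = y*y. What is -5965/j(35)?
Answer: -1193/245 ≈ -4.8694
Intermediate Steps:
j(y) = y²
-5965/j(35) = -5965/(35²) = -5965/1225 = -5965*1/1225 = -1193/245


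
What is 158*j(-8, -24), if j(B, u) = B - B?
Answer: 0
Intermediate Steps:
j(B, u) = 0
158*j(-8, -24) = 158*0 = 0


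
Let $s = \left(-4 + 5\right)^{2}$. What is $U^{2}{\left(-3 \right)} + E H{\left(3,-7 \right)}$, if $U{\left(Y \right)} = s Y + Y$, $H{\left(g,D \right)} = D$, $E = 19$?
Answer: $-97$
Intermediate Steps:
$s = 1$ ($s = 1^{2} = 1$)
$U{\left(Y \right)} = 2 Y$ ($U{\left(Y \right)} = 1 Y + Y = Y + Y = 2 Y$)
$U^{2}{\left(-3 \right)} + E H{\left(3,-7 \right)} = \left(2 \left(-3\right)\right)^{2} + 19 \left(-7\right) = \left(-6\right)^{2} - 133 = 36 - 133 = -97$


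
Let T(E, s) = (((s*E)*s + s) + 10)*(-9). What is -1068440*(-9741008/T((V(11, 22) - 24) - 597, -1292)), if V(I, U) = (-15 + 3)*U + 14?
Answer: 5203841293760/6542686017 ≈ 795.37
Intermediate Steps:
V(I, U) = 14 - 12*U (V(I, U) = -12*U + 14 = 14 - 12*U)
T(E, s) = -90 - 9*s - 9*E*s² (T(E, s) = (((E*s)*s + s) + 10)*(-9) = ((E*s² + s) + 10)*(-9) = ((s + E*s²) + 10)*(-9) = (10 + s + E*s²)*(-9) = -90 - 9*s - 9*E*s²)
-1068440*(-9741008/T((V(11, 22) - 24) - 597, -1292)) = -1068440*(-9741008/(-90 - 9*(-1292) - 9*(((14 - 12*22) - 24) - 597)*(-1292)²)) = -1068440*(-9741008/(-90 + 11628 - 9*(((14 - 264) - 24) - 597)*1669264)) = -1068440*(-9741008/(-90 + 11628 - 9*((-250 - 24) - 597)*1669264)) = -1068440*(-9741008/(-90 + 11628 - 9*(-274 - 597)*1669264)) = -1068440*(-9741008/(-90 + 11628 - 9*(-871)*1669264)) = -1068440*(-9741008/(-90 + 11628 + 13085360496)) = -1068440/(13085372034*(-1/9741008)) = -1068440/(-6542686017/4870504) = -1068440*(-4870504/6542686017) = 5203841293760/6542686017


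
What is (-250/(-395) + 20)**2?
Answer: 2656900/6241 ≈ 425.72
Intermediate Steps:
(-250/(-395) + 20)**2 = (-250*(-1/395) + 20)**2 = (50/79 + 20)**2 = (1630/79)**2 = 2656900/6241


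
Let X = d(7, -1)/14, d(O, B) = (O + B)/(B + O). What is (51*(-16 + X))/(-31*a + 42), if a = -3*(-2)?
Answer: 3791/672 ≈ 5.6414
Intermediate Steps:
a = 6
d(O, B) = 1 (d(O, B) = (B + O)/(B + O) = 1)
X = 1/14 ≈ 0.071429
(51*(-16 + X))/(-31*a + 42) = (51*(-16 + 1/14))/(-31*6 + 42) = (51*(-223/14))/(-186 + 42) = -11373/14/(-144) = -11373/14*(-1/144) = 3791/672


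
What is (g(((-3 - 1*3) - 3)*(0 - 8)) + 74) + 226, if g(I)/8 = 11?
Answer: 388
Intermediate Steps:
g(I) = 88 (g(I) = 8*11 = 88)
(g(((-3 - 1*3) - 3)*(0 - 8)) + 74) + 226 = (88 + 74) + 226 = 162 + 226 = 388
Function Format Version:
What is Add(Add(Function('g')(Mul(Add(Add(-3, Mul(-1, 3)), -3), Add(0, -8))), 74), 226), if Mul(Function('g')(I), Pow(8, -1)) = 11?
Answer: 388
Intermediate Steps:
Function('g')(I) = 88 (Function('g')(I) = Mul(8, 11) = 88)
Add(Add(Function('g')(Mul(Add(Add(-3, Mul(-1, 3)), -3), Add(0, -8))), 74), 226) = Add(Add(88, 74), 226) = Add(162, 226) = 388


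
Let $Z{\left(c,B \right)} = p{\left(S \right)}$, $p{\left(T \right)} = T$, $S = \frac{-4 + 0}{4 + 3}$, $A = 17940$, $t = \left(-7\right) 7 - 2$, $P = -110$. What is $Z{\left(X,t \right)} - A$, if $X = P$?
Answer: $- \frac{125584}{7} \approx -17941.0$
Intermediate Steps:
$t = -51$ ($t = -49 - 2 = -51$)
$X = -110$
$S = - \frac{4}{7} \approx -0.57143$
$Z{\left(c,B \right)} = - \frac{4}{7}$
$Z{\left(X,t \right)} - A = - \frac{4}{7} - 17940 = - \frac{125584}{7}$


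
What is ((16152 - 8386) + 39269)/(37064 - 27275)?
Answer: 47035/9789 ≈ 4.8049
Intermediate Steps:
((16152 - 8386) + 39269)/(37064 - 27275) = (7766 + 39269)/9789 = 47035*(1/9789) = 47035/9789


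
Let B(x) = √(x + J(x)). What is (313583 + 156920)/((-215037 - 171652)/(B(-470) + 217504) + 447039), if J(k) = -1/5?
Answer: 4522909549238911566917/4297334811760320529756 - 16539848597*I*√11755/4297334811760320529756 ≈ 1.0525 - 4.173e-10*I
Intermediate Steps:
J(k) = -⅕ (J(k) = -1*⅕ = -⅕)
B(x) = √(-⅕ + x) (B(x) = √(x - ⅕) = √(-⅕ + x))
(313583 + 156920)/((-215037 - 171652)/(B(-470) + 217504) + 447039) = (313583 + 156920)/((-215037 - 171652)/(√(-5 + 25*(-470))/5 + 217504) + 447039) = 470503/(-386689/(√(-5 - 11750)/5 + 217504) + 447039) = 470503/(-386689/(√(-11755)/5 + 217504) + 447039) = 470503/(-386689/((I*√11755)/5 + 217504) + 447039) = 470503/(-386689/(I*√11755/5 + 217504) + 447039) = 470503/(-386689/(217504 + I*√11755/5) + 447039) = 470503/(447039 - 386689/(217504 + I*√11755/5))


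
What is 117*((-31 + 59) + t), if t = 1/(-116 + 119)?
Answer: 3315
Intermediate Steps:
t = ⅓ (t = 1/3 = ⅓ ≈ 0.33333)
117*((-31 + 59) + t) = 117*((-31 + 59) + ⅓) = 117*(28 + ⅓) = 117*(85/3) = 3315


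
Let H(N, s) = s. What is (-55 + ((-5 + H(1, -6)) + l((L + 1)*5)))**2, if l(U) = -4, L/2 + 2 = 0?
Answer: 4900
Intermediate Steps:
L = -4 (L = -4 + 2*0 = -4 + 0 = -4)
(-55 + ((-5 + H(1, -6)) + l((L + 1)*5)))**2 = (-55 + ((-5 - 6) - 4))**2 = (-55 + (-11 - 4))**2 = (-55 - 15)**2 = (-70)**2 = 4900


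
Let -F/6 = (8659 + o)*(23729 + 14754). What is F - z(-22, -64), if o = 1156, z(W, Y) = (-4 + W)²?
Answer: -2266264546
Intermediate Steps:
F = -2266263870 (F = -6*(8659 + 1156)*(23729 + 14754) = -58890*38483 = -6*377710645 = -2266263870)
F - z(-22, -64) = -2266263870 - (-4 - 22)² = -2266263870 - 1*(-26)² = -2266263870 - 1*676 = -2266263870 - 676 = -2266264546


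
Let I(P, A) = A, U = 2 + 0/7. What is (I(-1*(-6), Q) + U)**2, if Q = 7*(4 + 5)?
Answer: 4225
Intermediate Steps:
U = 2 (U = 2 + (1/7)*0 = 2 + 0 = 2)
Q = 63 (Q = 7*9 = 63)
(I(-1*(-6), Q) + U)**2 = (63 + 2)**2 = 65**2 = 4225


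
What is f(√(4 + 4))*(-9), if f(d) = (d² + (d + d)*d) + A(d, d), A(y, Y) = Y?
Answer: -216 - 18*√2 ≈ -241.46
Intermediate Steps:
f(d) = d + 3*d² (f(d) = (d² + (d + d)*d) + d = (d² + (2*d)*d) + d = (d² + 2*d²) + d = 3*d² + d = d + 3*d²)
f(√(4 + 4))*(-9) = (√(4 + 4)*(1 + 3*√(4 + 4)))*(-9) = (√8*(1 + 3*√8))*(-9) = ((2*√2)*(1 + 3*(2*√2)))*(-9) = ((2*√2)*(1 + 6*√2))*(-9) = (2*√2*(1 + 6*√2))*(-9) = -18*√2*(1 + 6*√2)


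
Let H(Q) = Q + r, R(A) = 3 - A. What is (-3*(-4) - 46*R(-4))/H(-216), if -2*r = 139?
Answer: 620/571 ≈ 1.0858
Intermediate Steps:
r = -139/2 (r = -1/2*139 = -139/2 ≈ -69.500)
H(Q) = -139/2 + Q (H(Q) = Q - 139/2 = -139/2 + Q)
(-3*(-4) - 46*R(-4))/H(-216) = (-3*(-4) - 46*(3 - 1*(-4)))/(-139/2 - 216) = (12 - 46*(3 + 4))/(-571/2) = (12 - 46*7)*(-2/571) = (12 - 322)*(-2/571) = -310*(-2/571) = 620/571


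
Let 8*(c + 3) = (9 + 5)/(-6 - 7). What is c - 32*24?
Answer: -40099/52 ≈ -771.13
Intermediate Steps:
c = -163/52 (c = -3 + ((9 + 5)/(-6 - 7))/8 = -3 + (14/(-13))/8 = -3 + (14*(-1/13))/8 = -3 + (1/8)*(-14/13) = -3 - 7/52 = -163/52 ≈ -3.1346)
c - 32*24 = -163/52 - 32*24 = -163/52 - 768 = -40099/52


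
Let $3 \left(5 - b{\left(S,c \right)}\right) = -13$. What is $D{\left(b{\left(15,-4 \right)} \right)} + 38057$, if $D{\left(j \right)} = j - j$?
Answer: $38057$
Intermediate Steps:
$b{\left(S,c \right)} = \frac{28}{3}$ ($b{\left(S,c \right)} = 5 - - \frac{13}{3} = 5 + \frac{13}{3} = \frac{28}{3}$)
$D{\left(j \right)} = 0$
$D{\left(b{\left(15,-4 \right)} \right)} + 38057 = 0 + 38057 = 38057$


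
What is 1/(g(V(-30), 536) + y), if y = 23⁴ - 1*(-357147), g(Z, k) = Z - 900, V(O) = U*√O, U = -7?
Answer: 318044/202303972607 + 7*I*√30/404607945214 ≈ 1.5721e-6 + 9.476e-11*I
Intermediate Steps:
V(O) = -7*√O
g(Z, k) = -900 + Z
y = 636988 (y = 279841 + 357147 = 636988)
1/(g(V(-30), 536) + y) = 1/((-900 - 7*I*√30) + 636988) = 1/(636088 - 7*I*√30)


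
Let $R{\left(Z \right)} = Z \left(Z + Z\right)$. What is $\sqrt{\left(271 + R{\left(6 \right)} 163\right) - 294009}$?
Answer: $i \sqrt{282002} \approx 531.04 i$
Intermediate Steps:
$R{\left(Z \right)} = 2 Z^{2}$ ($R{\left(Z \right)} = Z 2 Z = 2 Z^{2}$)
$\sqrt{\left(271 + R{\left(6 \right)} 163\right) - 294009} = \sqrt{\left(271 + 2 \cdot 6^{2} \cdot 163\right) - 294009} = \sqrt{\left(271 + 2 \cdot 36 \cdot 163\right) - 294009} = \sqrt{\left(271 + 72 \cdot 163\right) - 294009} = \sqrt{\left(271 + 11736\right) - 294009} = \sqrt{12007 - 294009} = \sqrt{-282002} = i \sqrt{282002}$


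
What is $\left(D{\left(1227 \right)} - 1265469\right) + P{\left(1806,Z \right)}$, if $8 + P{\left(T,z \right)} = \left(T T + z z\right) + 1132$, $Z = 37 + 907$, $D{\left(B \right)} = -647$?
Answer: $2887780$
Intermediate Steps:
$Z = 944$
$P{\left(T,z \right)} = 1124 + T^{2} + z^{2}$ ($P{\left(T,z \right)} = -8 + \left(\left(T T + z z\right) + 1132\right) = -8 + \left(\left(T^{2} + z^{2}\right) + 1132\right) = -8 + \left(1132 + T^{2} + z^{2}\right) = 1124 + T^{2} + z^{2}$)
$\left(D{\left(1227 \right)} - 1265469\right) + P{\left(1806,Z \right)} = \left(-647 - 1265469\right) + \left(1124 + 1806^{2} + 944^{2}\right) = -1266116 + \left(1124 + 3261636 + 891136\right) = -1266116 + 4153896 = 2887780$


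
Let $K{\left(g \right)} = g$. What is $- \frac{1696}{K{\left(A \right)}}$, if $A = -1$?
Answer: $1696$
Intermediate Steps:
$- \frac{1696}{K{\left(A \right)}} = - \frac{1696}{-1} = \left(-1696\right) \left(-1\right) = 1696$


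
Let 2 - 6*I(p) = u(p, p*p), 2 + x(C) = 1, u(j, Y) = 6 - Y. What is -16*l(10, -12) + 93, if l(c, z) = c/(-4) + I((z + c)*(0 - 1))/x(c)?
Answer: 133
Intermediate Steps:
x(C) = -1 (x(C) = -2 + 1 = -1)
I(p) = -2/3 + p**2/6 (I(p) = 1/3 - (6 - p*p)/6 = 1/3 - (6 - p**2)/6 = 1/3 + (-1 + p**2/6) = -2/3 + p**2/6)
l(c, z) = 2/3 - c/4 - (-c - z)**2/6 (l(c, z) = c/(-4) + (-2/3 + ((z + c)*(0 - 1))**2/6)/(-1) = c*(-1/4) + (-2/3 + ((c + z)*(-1))**2/6)*(-1) = -c/4 + (-2/3 + (-c - z)**2/6)*(-1) = -c/4 + (2/3 - (-c - z)**2/6) = 2/3 - c/4 - (-c - z)**2/6)
-16*l(10, -12) + 93 = -16*(2/3 - 1/4*10 - (10 - 12)**2/6) + 93 = -16*(2/3 - 5/2 - 1/6*(-2)**2) + 93 = -16*(2/3 - 5/2 - 1/6*4) + 93 = -16*(2/3 - 5/2 - 2/3) + 93 = -16*(-5/2) + 93 = 40 + 93 = 133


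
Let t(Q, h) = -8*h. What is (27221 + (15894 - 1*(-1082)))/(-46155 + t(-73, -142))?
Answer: -44197/45019 ≈ -0.98174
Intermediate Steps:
(27221 + (15894 - 1*(-1082)))/(-46155 + t(-73, -142)) = (27221 + (15894 - 1*(-1082)))/(-46155 - 8*(-142)) = (27221 + (15894 + 1082))/(-46155 + 1136) = (27221 + 16976)/(-45019) = 44197*(-1/45019) = -44197/45019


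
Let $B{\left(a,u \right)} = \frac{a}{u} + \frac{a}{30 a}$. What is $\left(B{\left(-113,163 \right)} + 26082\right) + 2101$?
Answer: $\frac{137811643}{4890} \approx 28182.0$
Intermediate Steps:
$B{\left(a,u \right)} = \frac{1}{30} + \frac{a}{u}$ ($B{\left(a,u \right)} = \frac{a}{u} + a \frac{1}{30 a} = \frac{a}{u} + \frac{1}{30} = \frac{1}{30} + \frac{a}{u}$)
$\left(B{\left(-113,163 \right)} + 26082\right) + 2101 = \left(\frac{-113 + \frac{1}{30} \cdot 163}{163} + 26082\right) + 2101 = \left(\frac{-113 + \frac{163}{30}}{163} + 26082\right) + 2101 = \left(\frac{1}{163} \left(- \frac{3227}{30}\right) + 26082\right) + 2101 = \left(- \frac{3227}{4890} + 26082\right) + 2101 = \frac{127537753}{4890} + 2101 = \frac{137811643}{4890}$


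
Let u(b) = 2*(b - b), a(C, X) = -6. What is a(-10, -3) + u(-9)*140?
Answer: -6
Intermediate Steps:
u(b) = 0 (u(b) = 2*0 = 0)
a(-10, -3) + u(-9)*140 = -6 + 0*140 = -6 + 0 = -6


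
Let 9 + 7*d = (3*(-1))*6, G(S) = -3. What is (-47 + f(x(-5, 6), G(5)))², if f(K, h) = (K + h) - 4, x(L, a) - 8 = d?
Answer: 121801/49 ≈ 2485.7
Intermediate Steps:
d = -27/7 (d = -9/7 + ((3*(-1))*6)/7 = -9/7 + (-3*6)/7 = -9/7 + (⅐)*(-18) = -9/7 - 18/7 = -27/7 ≈ -3.8571)
x(L, a) = 29/7 (x(L, a) = 8 - 27/7 = 29/7)
f(K, h) = -4 + K + h
(-47 + f(x(-5, 6), G(5)))² = (-47 + (-4 + 29/7 - 3))² = (-47 - 20/7)² = (-349/7)² = 121801/49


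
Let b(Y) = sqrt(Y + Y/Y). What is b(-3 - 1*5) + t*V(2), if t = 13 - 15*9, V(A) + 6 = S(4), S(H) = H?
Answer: 244 + I*sqrt(7) ≈ 244.0 + 2.6458*I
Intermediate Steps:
V(A) = -2 (V(A) = -6 + 4 = -2)
t = -122 (t = 13 - 135 = -122)
b(Y) = sqrt(1 + Y) (b(Y) = sqrt(Y + 1) = sqrt(1 + Y))
b(-3 - 1*5) + t*V(2) = sqrt(1 + (-3 - 1*5)) - 122*(-2) = sqrt(1 + (-3 - 5)) + 244 = sqrt(1 - 8) + 244 = sqrt(-7) + 244 = I*sqrt(7) + 244 = 244 + I*sqrt(7)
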